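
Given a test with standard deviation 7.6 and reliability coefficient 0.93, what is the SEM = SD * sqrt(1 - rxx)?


SEM = SD * sqrt(1 - rxx)
SEM = 7.6 * sqrt(1 - 0.93)
SEM = 7.6 * sqrt(0.07) = 7.6 * 0.264575
SEM = 2.0108

2.0108


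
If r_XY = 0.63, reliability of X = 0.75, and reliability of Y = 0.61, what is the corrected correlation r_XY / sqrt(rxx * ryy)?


r_corrected = rxy / sqrt(rxx * ryy)
= 0.63 / sqrt(0.75 * 0.61)
= 0.63 / sqrt(0.4575)
= 0.63 / 0.676387
r_corrected = 0.9314

0.9314


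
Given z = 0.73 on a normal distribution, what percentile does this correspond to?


CDF(z) = 0.5 * (1 + erf(z/sqrt(2)))
erf(0.5162) = 0.5346
CDF = 0.7673
Percentile rank = 0.7673 * 100 = 76.73

76.73


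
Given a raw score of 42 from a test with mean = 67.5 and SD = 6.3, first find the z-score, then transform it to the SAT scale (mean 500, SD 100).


z = (X - mean) / SD = (42 - 67.5) / 6.3
z = -25.5 / 6.3
z = -4.0476
SAT-scale = SAT = 500 + 100z
Carry z at full precision (z = -25.5 / 6.3) into the conversion:
SAT-scale = 500 + 100 * (-25.5 / 6.3) = 500 + -2550 / 6.3
SAT-scale = 500 + -404.7619
SAT-scale = 95.2381

95.2381


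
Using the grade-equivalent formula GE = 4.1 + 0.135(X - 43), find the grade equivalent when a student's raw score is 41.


raw - median = 41 - 43 = -2
slope * diff = 0.135 * -2 = -0.27
GE = 4.1 + -0.27
GE = 3.83

3.83


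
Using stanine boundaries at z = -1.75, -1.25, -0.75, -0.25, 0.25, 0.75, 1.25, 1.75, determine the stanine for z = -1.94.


Stanine boundaries: [-1.75, -1.25, -0.75, -0.25, 0.25, 0.75, 1.25, 1.75]
z = -1.94
Check each boundary:
  z < -1.75
  z < -1.25
  z < -0.75
  z < -0.25
  z < 0.25
  z < 0.75
  z < 1.25
  z < 1.75
Highest qualifying boundary gives stanine = 1

1


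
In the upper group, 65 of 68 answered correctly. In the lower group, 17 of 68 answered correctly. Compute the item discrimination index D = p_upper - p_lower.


p_upper = 65/68 = 0.9559
p_lower = 17/68 = 0.25
D = 0.9559 - 0.25 = 0.7059

0.7059


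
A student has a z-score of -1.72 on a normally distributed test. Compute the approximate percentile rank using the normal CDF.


CDF(z) = 0.5 * (1 + erf(z/sqrt(2)))
erf(-1.2162) = -0.9146
CDF = 0.0427
Percentile rank = 0.0427 * 100 = 4.27

4.27


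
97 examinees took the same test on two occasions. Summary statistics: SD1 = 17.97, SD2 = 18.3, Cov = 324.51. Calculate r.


r = cov(X,Y) / (SD_X * SD_Y)
r = 324.51 / (17.97 * 18.3)
r = 324.51 / 328.851
r = 0.9868

0.9868


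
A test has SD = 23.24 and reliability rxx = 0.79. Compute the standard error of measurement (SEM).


SEM = SD * sqrt(1 - rxx)
SEM = 23.24 * sqrt(1 - 0.79)
SEM = 23.24 * sqrt(0.21) = 23.24 * 0.458258
SEM = 10.6499

10.6499


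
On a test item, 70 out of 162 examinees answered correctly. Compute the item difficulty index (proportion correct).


Item difficulty p = number correct / total examinees
p = 70 / 162
p = 0.4321

0.4321


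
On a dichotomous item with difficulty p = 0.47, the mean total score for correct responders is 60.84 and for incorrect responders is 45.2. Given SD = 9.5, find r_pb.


q = 1 - p = 0.53
rpb = ((M1 - M0) / SD) * sqrt(p * q)
rpb = ((60.84 - 45.2) / 9.5) * sqrt(0.47 * 0.53)
rpb = 0.8217

0.8217


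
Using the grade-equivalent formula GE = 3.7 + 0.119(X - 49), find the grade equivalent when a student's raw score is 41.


raw - median = 41 - 49 = -8
slope * diff = 0.119 * -8 = -0.952
GE = 3.7 + -0.952
GE = 2.748

2.748


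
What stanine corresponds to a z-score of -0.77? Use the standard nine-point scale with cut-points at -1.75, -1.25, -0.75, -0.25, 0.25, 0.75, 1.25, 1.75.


Stanine boundaries: [-1.75, -1.25, -0.75, -0.25, 0.25, 0.75, 1.25, 1.75]
z = -0.77
Check each boundary:
  z >= -1.75 -> could be stanine 2
  z >= -1.25 -> could be stanine 3
  z < -0.75
  z < -0.25
  z < 0.25
  z < 0.75
  z < 1.25
  z < 1.75
Highest qualifying boundary gives stanine = 3

3


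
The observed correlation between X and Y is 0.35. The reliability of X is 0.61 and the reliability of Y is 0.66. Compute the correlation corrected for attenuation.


r_corrected = rxy / sqrt(rxx * ryy)
= 0.35 / sqrt(0.61 * 0.66)
= 0.35 / sqrt(0.4026)
= 0.35 / 0.634508
r_corrected = 0.5516

0.5516


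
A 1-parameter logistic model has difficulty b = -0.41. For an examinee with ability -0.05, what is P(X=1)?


theta - b = -0.05 - -0.41 = 0.36
exp(-(theta - b)) = exp(-0.36) = 0.6977
P = 1 / (1 + 0.6977)
P = 0.589

0.589


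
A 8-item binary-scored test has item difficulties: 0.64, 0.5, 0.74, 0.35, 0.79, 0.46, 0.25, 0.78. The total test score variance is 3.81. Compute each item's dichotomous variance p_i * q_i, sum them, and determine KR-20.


For each item, compute p_i * q_i:
  Item 1: 0.64 * 0.36 = 0.2304
  Item 2: 0.5 * 0.5 = 0.25
  Item 3: 0.74 * 0.26 = 0.1924
  Item 4: 0.35 * 0.65 = 0.2275
  Item 5: 0.79 * 0.21 = 0.1659
  Item 6: 0.46 * 0.54 = 0.2484
  Item 7: 0.25 * 0.75 = 0.1875
  Item 8: 0.78 * 0.22 = 0.1716
Sum(p_i * q_i) = 0.2304 + 0.25 + 0.1924 + 0.2275 + 0.1659 + 0.2484 + 0.1875 + 0.1716 = 1.6737
KR-20 = (k/(k-1)) * (1 - Sum(p_i*q_i) / Var_total)
= (8/7) * (1 - 1.6737/3.81)
= 1.1429 * 0.5607
KR-20 = 0.6408

0.6408


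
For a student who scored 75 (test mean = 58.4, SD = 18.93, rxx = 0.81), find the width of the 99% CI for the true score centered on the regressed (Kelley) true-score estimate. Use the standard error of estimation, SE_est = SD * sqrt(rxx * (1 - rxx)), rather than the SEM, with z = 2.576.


True score estimate = 0.81*75 + 0.19*58.4 = 71.846
SE_est = SD * sqrt(rxx * (1 - rxx)) = 18.93 * sqrt(0.81 * 0.19) = 18.93 * sqrt(0.1539) = 7.426256
CI = T_est +/- z * SE_est, so width = 2 * z * SE_est = 2 * 2.576 * 7.426256
Width = 38.2601

38.2601


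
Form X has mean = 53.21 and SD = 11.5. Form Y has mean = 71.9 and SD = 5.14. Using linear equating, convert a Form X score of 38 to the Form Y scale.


slope = SD_Y / SD_X = 5.14 / 11.5 ~ 0.447
intercept = mean_Y - slope * mean_X = 71.9 - (5.14 / 11.5) * 53.21 ~ 48.1174
Y = slope * X + intercept. To avoid rounding drift from the rounded slope/intercept, evaluate the equivalent form Y = mean_Y + SD_Y * (X - mean_X) / SD_X at full precision:
Y = 71.9 + 5.14 * (38 - 53.21) / 11.5
Y = 71.9 - 5.14 * 15.21 / 11.5
Y = 71.9 - 78.1794 / 11.5
Y = 71.9 - 6.7982
Y = 65.1018

65.1018


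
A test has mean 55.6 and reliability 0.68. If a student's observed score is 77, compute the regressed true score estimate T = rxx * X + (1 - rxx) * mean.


T_est = rxx * X + (1 - rxx) * mean
T_est = 0.68 * 77 + 0.32 * 55.6
T_est = 52.36 + 17.792
T_est = 70.152

70.152


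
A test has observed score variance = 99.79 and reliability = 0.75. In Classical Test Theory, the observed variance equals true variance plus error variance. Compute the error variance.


var_true = rxx * var_obs = 0.75 * 99.79 = 74.8425
var_error = var_obs - var_true
var_error = 99.79 - 74.8425
var_error = 24.9475

24.9475


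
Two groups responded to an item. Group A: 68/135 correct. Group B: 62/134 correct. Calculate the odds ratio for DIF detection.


Odds_A = 68/67 = 1.0149
Odds_B = 62/72 = 0.8611
OR = Odds_A / Odds_B = 1.0149 / 0.8611
Exactly, OR = (68 * 72) / (67 * 62) = 4896 / 4154
OR = 1.1786

1.1786


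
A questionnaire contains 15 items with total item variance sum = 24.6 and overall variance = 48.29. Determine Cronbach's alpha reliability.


alpha = (k/(k-1)) * (1 - sum(si^2)/s_total^2)
= (15/14) * (1 - 24.6/48.29)
alpha = 0.5256

0.5256


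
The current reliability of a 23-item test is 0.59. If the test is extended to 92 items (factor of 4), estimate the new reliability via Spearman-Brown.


r_new = (n * rxx) / (1 + (n-1) * rxx)
r_new = (4 * 0.59) / (1 + 3 * 0.59)
r_new = 2.36 / 2.77
r_new = 0.852

0.852


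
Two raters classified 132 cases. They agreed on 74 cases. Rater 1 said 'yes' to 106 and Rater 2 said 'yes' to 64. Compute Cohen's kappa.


P_o = 74/132 = 0.560606
P_e = (106*64 + 26*68) / 17424 = 0.490817
kappa = (P_o - P_e) / (1 - P_e)
kappa = (0.560606 - 0.490817) / (1 - 0.490817)
kappa = 0.1371

0.1371


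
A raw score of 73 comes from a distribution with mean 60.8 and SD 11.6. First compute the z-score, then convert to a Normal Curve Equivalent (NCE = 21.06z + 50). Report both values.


z = (X - mean) / SD = (73 - 60.8) / 11.6
z = 12.2 / 11.6
z = 1.0517
NCE = NCE = 21.06z + 50
Carry z at full precision (z = 12.2 / 11.6) into the conversion:
NCE = 21.06 * (12.2 / 11.6) + 50 = 256.932 / 11.6 + 50
NCE = 22.1493 + 50
NCE = 72.1493

72.1493


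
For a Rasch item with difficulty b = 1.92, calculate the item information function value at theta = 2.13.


P = 1/(1+exp(-(2.13-1.92))) = 0.5523
I = P*(1-P) = 0.5523 * 0.4477
I = 0.2473

0.2473


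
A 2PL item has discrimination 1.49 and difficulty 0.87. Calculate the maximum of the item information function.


For 2PL, max info at theta = b = 0.87
I_max = a^2 / 4 = 1.49^2 / 4
= 2.2201 / 4
I_max = 0.555

0.555


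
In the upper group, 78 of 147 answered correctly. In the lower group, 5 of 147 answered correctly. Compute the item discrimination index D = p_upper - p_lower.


p_upper = 78/147 = 0.5306
p_lower = 5/147 = 0.034
D = 0.5306 - 0.034 = 0.4966

0.4966


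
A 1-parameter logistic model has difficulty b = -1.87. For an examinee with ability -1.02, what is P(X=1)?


theta - b = -1.02 - -1.87 = 0.85
exp(-(theta - b)) = exp(-0.85) = 0.4274
P = 1 / (1 + 0.4274)
P = 0.7006

0.7006


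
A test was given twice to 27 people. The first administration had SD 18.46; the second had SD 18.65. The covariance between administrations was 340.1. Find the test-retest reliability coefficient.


r = cov(X,Y) / (SD_X * SD_Y)
r = 340.1 / (18.46 * 18.65)
r = 340.1 / 344.279
r = 0.9879

0.9879


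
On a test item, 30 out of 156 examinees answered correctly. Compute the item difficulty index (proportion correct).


Item difficulty p = number correct / total examinees
p = 30 / 156
p = 0.1923

0.1923


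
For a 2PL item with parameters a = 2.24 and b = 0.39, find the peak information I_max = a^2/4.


For 2PL, max info at theta = b = 0.39
I_max = a^2 / 4 = 2.24^2 / 4
= 5.0176 / 4
I_max = 1.2544

1.2544


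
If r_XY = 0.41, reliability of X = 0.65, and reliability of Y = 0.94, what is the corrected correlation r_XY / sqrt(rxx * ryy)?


r_corrected = rxy / sqrt(rxx * ryy)
= 0.41 / sqrt(0.65 * 0.94)
= 0.41 / sqrt(0.611)
= 0.41 / 0.781665
r_corrected = 0.5245

0.5245


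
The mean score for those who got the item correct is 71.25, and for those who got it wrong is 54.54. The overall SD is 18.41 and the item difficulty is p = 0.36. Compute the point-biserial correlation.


q = 1 - p = 0.64
rpb = ((M1 - M0) / SD) * sqrt(p * q)
rpb = ((71.25 - 54.54) / 18.41) * sqrt(0.36 * 0.64)
rpb = 0.4357

0.4357


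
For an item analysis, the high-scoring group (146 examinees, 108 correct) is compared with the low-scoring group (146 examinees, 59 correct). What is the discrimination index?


p_upper = 108/146 = 0.7397
p_lower = 59/146 = 0.4041
D = 0.7397 - 0.4041 = 0.3356

0.3356


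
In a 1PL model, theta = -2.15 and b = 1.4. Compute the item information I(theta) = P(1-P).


P = 1/(1+exp(-(-2.15-1.4))) = 0.0279
I = P*(1-P) = 0.0279 * 0.9721
I = 0.0271

0.0271


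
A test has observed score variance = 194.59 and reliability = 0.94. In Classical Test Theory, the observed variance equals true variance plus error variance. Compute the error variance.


var_true = rxx * var_obs = 0.94 * 194.59 = 182.9146
var_error = var_obs - var_true
var_error = 194.59 - 182.9146
var_error = 11.6754

11.6754


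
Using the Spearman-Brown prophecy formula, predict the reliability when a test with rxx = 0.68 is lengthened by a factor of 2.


r_new = (n * rxx) / (1 + (n-1) * rxx)
r_new = (2 * 0.68) / (1 + 1 * 0.68)
r_new = 1.36 / 1.68
r_new = 0.8095

0.8095


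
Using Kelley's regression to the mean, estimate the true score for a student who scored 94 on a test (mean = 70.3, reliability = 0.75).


T_est = rxx * X + (1 - rxx) * mean
T_est = 0.75 * 94 + 0.25 * 70.3
T_est = 70.5 + 17.575
T_est = 88.075

88.075


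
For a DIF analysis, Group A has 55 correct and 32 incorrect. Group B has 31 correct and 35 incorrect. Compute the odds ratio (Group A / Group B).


Odds_A = 55/32 = 1.7188
Odds_B = 31/35 = 0.8857
OR = Odds_A / Odds_B = 1.7188 / 0.8857
Exactly, OR = (55 * 35) / (32 * 31) = 1925 / 992
OR = 1.9405

1.9405


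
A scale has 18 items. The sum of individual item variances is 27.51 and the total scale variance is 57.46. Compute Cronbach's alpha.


alpha = (k/(k-1)) * (1 - sum(si^2)/s_total^2)
= (18/17) * (1 - 27.51/57.46)
alpha = 0.5519

0.5519


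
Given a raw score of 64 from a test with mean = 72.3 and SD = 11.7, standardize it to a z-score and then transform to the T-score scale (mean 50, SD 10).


z = (X - mean) / SD = (64 - 72.3) / 11.7
z = -8.3 / 11.7
z = -0.7094
T-score = T = 50 + 10z
Carry z at full precision (z = -8.3 / 11.7) into the conversion:
T-score = 50 + 10 * (-8.3 / 11.7) = 50 + -83 / 11.7
T-score = 50 + -7.094
T-score = 42.906

42.906


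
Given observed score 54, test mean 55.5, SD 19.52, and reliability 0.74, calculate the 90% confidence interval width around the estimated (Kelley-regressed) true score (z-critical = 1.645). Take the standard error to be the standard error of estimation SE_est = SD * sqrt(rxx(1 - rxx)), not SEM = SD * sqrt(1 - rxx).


True score estimate = 0.74*54 + 0.26*55.5 = 54.39
SE_est = SD * sqrt(rxx * (1 - rxx)) = 19.52 * sqrt(0.74 * 0.26) = 19.52 * sqrt(0.1924) = 8.56214
CI = T_est +/- z * SE_est, so width = 2 * z * SE_est = 2 * 1.645 * 8.56214
Width = 28.1694

28.1694


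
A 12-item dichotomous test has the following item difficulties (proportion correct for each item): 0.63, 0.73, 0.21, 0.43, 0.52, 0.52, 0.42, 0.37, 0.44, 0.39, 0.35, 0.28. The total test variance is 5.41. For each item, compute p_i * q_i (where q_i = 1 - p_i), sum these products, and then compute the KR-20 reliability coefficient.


For each item, compute p_i * q_i:
  Item 1: 0.63 * 0.37 = 0.2331
  Item 2: 0.73 * 0.27 = 0.1971
  Item 3: 0.21 * 0.79 = 0.1659
  Item 4: 0.43 * 0.57 = 0.2451
  Item 5: 0.52 * 0.48 = 0.2496
  Item 6: 0.52 * 0.48 = 0.2496
  Item 7: 0.42 * 0.58 = 0.2436
  Item 8: 0.37 * 0.63 = 0.2331
  Item 9: 0.44 * 0.56 = 0.2464
  Item 10: 0.39 * 0.61 = 0.2379
  Item 11: 0.35 * 0.65 = 0.2275
  Item 12: 0.28 * 0.72 = 0.2016
Sum(p_i * q_i) = 0.2331 + 0.1971 + 0.1659 + 0.2451 + 0.2496 + 0.2496 + 0.2436 + 0.2331 + 0.2464 + 0.2379 + 0.2275 + 0.2016 = 2.7305
KR-20 = (k/(k-1)) * (1 - Sum(p_i*q_i) / Var_total)
= (12/11) * (1 - 2.7305/5.41)
= 1.0909 * 0.4953
KR-20 = 0.5403

0.5403


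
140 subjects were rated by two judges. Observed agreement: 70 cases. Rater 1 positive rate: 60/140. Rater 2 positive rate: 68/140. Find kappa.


P_o = 70/140 = 0.5
P_e = (60*68 + 80*72) / 19600 = 0.502041
kappa = (P_o - P_e) / (1 - P_e)
kappa = (0.5 - 0.502041) / (1 - 0.502041)
kappa = -0.0041

-0.0041


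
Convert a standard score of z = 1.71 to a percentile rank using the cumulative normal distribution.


CDF(z) = 0.5 * (1 + erf(z/sqrt(2)))
erf(1.2092) = 0.9127
CDF = 0.9564
Percentile rank = 0.9564 * 100 = 95.64

95.64


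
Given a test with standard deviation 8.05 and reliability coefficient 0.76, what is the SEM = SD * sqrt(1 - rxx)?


SEM = SD * sqrt(1 - rxx)
SEM = 8.05 * sqrt(1 - 0.76)
SEM = 8.05 * sqrt(0.24) = 8.05 * 0.489898
SEM = 3.9437

3.9437


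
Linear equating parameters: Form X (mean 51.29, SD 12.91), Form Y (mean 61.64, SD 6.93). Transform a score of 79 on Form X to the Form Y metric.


slope = SD_Y / SD_X = 6.93 / 12.91 ~ 0.5368
intercept = mean_Y - slope * mean_X = 61.64 - (6.93 / 12.91) * 51.29 ~ 34.1079
Y = slope * X + intercept. To avoid rounding drift from the rounded slope/intercept, evaluate the equivalent form Y = mean_Y + SD_Y * (X - mean_X) / SD_X at full precision:
Y = 61.64 + 6.93 * (79 - 51.29) / 12.91
Y = 61.64 + 6.93 * 27.71 / 12.91
Y = 61.64 + 192.0303 / 12.91
Y = 61.64 + 14.8745
Y = 76.5145

76.5145


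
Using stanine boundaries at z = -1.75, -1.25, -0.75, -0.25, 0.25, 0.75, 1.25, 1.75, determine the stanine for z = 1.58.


Stanine boundaries: [-1.75, -1.25, -0.75, -0.25, 0.25, 0.75, 1.25, 1.75]
z = 1.58
Check each boundary:
  z >= -1.75 -> could be stanine 2
  z >= -1.25 -> could be stanine 3
  z >= -0.75 -> could be stanine 4
  z >= -0.25 -> could be stanine 5
  z >= 0.25 -> could be stanine 6
  z >= 0.75 -> could be stanine 7
  z >= 1.25 -> could be stanine 8
  z < 1.75
Highest qualifying boundary gives stanine = 8

8


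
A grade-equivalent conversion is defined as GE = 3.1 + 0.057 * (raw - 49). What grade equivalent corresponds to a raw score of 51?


raw - median = 51 - 49 = 2
slope * diff = 0.057 * 2 = 0.114
GE = 3.1 + 0.114
GE = 3.214

3.214


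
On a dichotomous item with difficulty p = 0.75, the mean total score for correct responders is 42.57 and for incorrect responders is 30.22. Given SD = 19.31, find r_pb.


q = 1 - p = 0.25
rpb = ((M1 - M0) / SD) * sqrt(p * q)
rpb = ((42.57 - 30.22) / 19.31) * sqrt(0.75 * 0.25)
rpb = 0.2769

0.2769


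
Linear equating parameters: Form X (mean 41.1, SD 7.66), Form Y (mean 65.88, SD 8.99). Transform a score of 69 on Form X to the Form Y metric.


slope = SD_Y / SD_X = 8.99 / 7.66 ~ 1.1736
intercept = mean_Y - slope * mean_X = 65.88 - (8.99 / 7.66) * 41.1 ~ 17.6438
Y = slope * X + intercept. To avoid rounding drift from the rounded slope/intercept, evaluate the equivalent form Y = mean_Y + SD_Y * (X - mean_X) / SD_X at full precision:
Y = 65.88 + 8.99 * (69 - 41.1) / 7.66
Y = 65.88 + 8.99 * 27.9 / 7.66
Y = 65.88 + 250.821 / 7.66
Y = 65.88 + 32.7443
Y = 98.6243

98.6243


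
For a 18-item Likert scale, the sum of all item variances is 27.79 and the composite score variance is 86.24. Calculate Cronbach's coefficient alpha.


alpha = (k/(k-1)) * (1 - sum(si^2)/s_total^2)
= (18/17) * (1 - 27.79/86.24)
alpha = 0.7176

0.7176


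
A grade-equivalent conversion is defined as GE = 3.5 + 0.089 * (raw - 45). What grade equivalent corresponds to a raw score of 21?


raw - median = 21 - 45 = -24
slope * diff = 0.089 * -24 = -2.136
GE = 3.5 + -2.136
GE = 1.364

1.364


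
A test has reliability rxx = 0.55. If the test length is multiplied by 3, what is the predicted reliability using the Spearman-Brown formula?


r_new = (n * rxx) / (1 + (n-1) * rxx)
r_new = (3 * 0.55) / (1 + 2 * 0.55)
r_new = 1.65 / 2.1
r_new = 0.7857

0.7857


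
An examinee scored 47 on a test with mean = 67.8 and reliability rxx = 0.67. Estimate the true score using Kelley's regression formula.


T_est = rxx * X + (1 - rxx) * mean
T_est = 0.67 * 47 + 0.33 * 67.8
T_est = 31.49 + 22.374
T_est = 53.864

53.864


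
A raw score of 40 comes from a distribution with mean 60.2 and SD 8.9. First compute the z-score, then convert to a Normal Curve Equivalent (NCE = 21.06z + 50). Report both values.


z = (X - mean) / SD = (40 - 60.2) / 8.9
z = -20.2 / 8.9
z = -2.2697
NCE = NCE = 21.06z + 50
Carry z at full precision (z = -20.2 / 8.9) into the conversion:
NCE = 21.06 * (-20.2 / 8.9) + 50 = -425.412 / 8.9 + 50
NCE = -47.7991 + 50
NCE = 2.2009

2.2009


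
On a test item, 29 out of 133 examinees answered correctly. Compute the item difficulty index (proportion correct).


Item difficulty p = number correct / total examinees
p = 29 / 133
p = 0.218

0.218


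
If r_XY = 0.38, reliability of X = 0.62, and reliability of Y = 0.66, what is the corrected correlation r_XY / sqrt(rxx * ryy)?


r_corrected = rxy / sqrt(rxx * ryy)
= 0.38 / sqrt(0.62 * 0.66)
= 0.38 / sqrt(0.4092)
= 0.38 / 0.639687
r_corrected = 0.594

0.594


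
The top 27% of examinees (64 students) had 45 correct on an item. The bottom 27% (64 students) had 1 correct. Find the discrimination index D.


p_upper = 45/64 = 0.7031
p_lower = 1/64 = 0.0156
D = 0.7031 - 0.0156 = 0.6875

0.6875


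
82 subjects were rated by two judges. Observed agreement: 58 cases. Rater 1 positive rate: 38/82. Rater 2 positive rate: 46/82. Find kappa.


P_o = 58/82 = 0.707317
P_e = (38*46 + 44*36) / 6724 = 0.495538
kappa = (P_o - P_e) / (1 - P_e)
kappa = (0.707317 - 0.495538) / (1 - 0.495538)
kappa = 0.4198

0.4198


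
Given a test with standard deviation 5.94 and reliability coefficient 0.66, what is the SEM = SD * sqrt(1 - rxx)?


SEM = SD * sqrt(1 - rxx)
SEM = 5.94 * sqrt(1 - 0.66)
SEM = 5.94 * sqrt(0.34) = 5.94 * 0.583095
SEM = 3.4636

3.4636


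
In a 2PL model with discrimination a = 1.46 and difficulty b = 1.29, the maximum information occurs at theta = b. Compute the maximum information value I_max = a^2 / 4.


For 2PL, max info at theta = b = 1.29
I_max = a^2 / 4 = 1.46^2 / 4
= 2.1316 / 4
I_max = 0.5329

0.5329


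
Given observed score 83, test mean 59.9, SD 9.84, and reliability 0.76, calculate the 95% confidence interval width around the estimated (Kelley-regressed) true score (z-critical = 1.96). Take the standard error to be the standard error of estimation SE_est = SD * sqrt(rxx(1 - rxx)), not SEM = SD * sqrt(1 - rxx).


True score estimate = 0.76*83 + 0.24*59.9 = 77.456
SE_est = SD * sqrt(rxx * (1 - rxx)) = 9.84 * sqrt(0.76 * 0.24) = 9.84 * sqrt(0.1824) = 4.202498
CI = T_est +/- z * SE_est, so width = 2 * z * SE_est = 2 * 1.96 * 4.202498
Width = 16.4738

16.4738


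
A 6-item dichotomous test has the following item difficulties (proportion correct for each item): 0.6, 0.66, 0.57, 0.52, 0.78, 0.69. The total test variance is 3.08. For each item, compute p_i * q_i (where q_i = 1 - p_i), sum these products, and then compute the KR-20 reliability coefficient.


For each item, compute p_i * q_i:
  Item 1: 0.6 * 0.4 = 0.24
  Item 2: 0.66 * 0.34 = 0.2244
  Item 3: 0.57 * 0.43 = 0.2451
  Item 4: 0.52 * 0.48 = 0.2496
  Item 5: 0.78 * 0.22 = 0.1716
  Item 6: 0.69 * 0.31 = 0.2139
Sum(p_i * q_i) = 0.24 + 0.2244 + 0.2451 + 0.2496 + 0.1716 + 0.2139 = 1.3446
KR-20 = (k/(k-1)) * (1 - Sum(p_i*q_i) / Var_total)
= (6/5) * (1 - 1.3446/3.08)
= 1.2 * 0.5634
KR-20 = 0.6761

0.6761


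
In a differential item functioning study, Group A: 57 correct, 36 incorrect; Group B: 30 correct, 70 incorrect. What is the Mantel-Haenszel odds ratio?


Odds_A = 57/36 = 1.5833
Odds_B = 30/70 = 0.4286
OR = Odds_A / Odds_B = 1.5833 / 0.4286
Exactly, OR = (57 * 70) / (36 * 30) = 3990 / 1080
OR = 3.6944

3.6944


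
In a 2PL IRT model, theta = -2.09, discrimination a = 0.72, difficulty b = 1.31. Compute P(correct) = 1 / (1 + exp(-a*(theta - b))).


a*(theta - b) = 0.72 * (-2.09 - 1.31) = -2.448
exp(--2.448) = 11.5652
P = 1 / (1 + 11.5652)
P = 0.0796

0.0796


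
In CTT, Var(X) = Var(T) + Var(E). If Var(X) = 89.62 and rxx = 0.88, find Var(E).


var_true = rxx * var_obs = 0.88 * 89.62 = 78.8656
var_error = var_obs - var_true
var_error = 89.62 - 78.8656
var_error = 10.7544

10.7544


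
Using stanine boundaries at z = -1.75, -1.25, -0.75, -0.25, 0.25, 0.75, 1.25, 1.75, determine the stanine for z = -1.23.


Stanine boundaries: [-1.75, -1.25, -0.75, -0.25, 0.25, 0.75, 1.25, 1.75]
z = -1.23
Check each boundary:
  z >= -1.75 -> could be stanine 2
  z >= -1.25 -> could be stanine 3
  z < -0.75
  z < -0.25
  z < 0.25
  z < 0.75
  z < 1.25
  z < 1.75
Highest qualifying boundary gives stanine = 3

3


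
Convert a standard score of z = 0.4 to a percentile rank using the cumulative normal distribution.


CDF(z) = 0.5 * (1 + erf(z/sqrt(2)))
erf(0.2828) = 0.3108
CDF = 0.6554
Percentile rank = 0.6554 * 100 = 65.54

65.54


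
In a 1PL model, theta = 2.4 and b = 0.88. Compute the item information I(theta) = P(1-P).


P = 1/(1+exp(-(2.4-0.88))) = 0.8205
I = P*(1-P) = 0.8205 * 0.1795
I = 0.1473

0.1473


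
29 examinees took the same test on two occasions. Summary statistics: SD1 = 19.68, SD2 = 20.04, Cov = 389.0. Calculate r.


r = cov(X,Y) / (SD_X * SD_Y)
r = 389.0 / (19.68 * 20.04)
r = 389.0 / 394.3872
r = 0.9863

0.9863


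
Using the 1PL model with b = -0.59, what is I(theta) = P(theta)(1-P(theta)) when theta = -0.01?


P = 1/(1+exp(-(-0.01--0.59))) = 0.6411
I = P*(1-P) = 0.6411 * 0.3589
I = 0.2301

0.2301


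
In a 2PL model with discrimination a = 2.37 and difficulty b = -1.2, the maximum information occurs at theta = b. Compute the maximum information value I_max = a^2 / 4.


For 2PL, max info at theta = b = -1.2
I_max = a^2 / 4 = 2.37^2 / 4
= 5.6169 / 4
I_max = 1.4042

1.4042


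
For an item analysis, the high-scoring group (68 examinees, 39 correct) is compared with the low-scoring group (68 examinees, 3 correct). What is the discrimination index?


p_upper = 39/68 = 0.5735
p_lower = 3/68 = 0.0441
D = 0.5735 - 0.0441 = 0.5294

0.5294


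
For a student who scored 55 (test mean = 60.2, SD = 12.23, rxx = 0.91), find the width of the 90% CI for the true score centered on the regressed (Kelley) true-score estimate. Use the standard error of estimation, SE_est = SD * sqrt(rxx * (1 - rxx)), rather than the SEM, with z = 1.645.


True score estimate = 0.91*55 + 0.09*60.2 = 55.468
SE_est = SD * sqrt(rxx * (1 - rxx)) = 12.23 * sqrt(0.91 * 0.09) = 12.23 * sqrt(0.0819) = 3.500003
CI = T_est +/- z * SE_est, so width = 2 * z * SE_est = 2 * 1.645 * 3.500003
Width = 11.515

11.515


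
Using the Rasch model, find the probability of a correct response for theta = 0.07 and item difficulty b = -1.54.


theta - b = 0.07 - -1.54 = 1.61
exp(-(theta - b)) = exp(-1.61) = 0.1999
P = 1 / (1 + 0.1999)
P = 0.8334

0.8334


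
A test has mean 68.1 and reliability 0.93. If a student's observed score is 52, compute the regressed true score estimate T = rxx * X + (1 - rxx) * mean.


T_est = rxx * X + (1 - rxx) * mean
T_est = 0.93 * 52 + 0.07 * 68.1
T_est = 48.36 + 4.767
T_est = 53.127

53.127


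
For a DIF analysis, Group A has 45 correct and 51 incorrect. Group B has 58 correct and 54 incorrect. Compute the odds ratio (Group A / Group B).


Odds_A = 45/51 = 0.8824
Odds_B = 58/54 = 1.0741
OR = Odds_A / Odds_B = 0.8824 / 1.0741
Exactly, OR = (45 * 54) / (51 * 58) = 2430 / 2958
OR = 0.8215

0.8215


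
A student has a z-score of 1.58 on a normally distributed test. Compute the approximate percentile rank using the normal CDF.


CDF(z) = 0.5 * (1 + erf(z/sqrt(2)))
erf(1.1172) = 0.8859
CDF = 0.9429
Percentile rank = 0.9429 * 100 = 94.29

94.29


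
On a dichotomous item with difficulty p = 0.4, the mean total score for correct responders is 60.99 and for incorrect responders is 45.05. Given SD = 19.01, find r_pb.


q = 1 - p = 0.6
rpb = ((M1 - M0) / SD) * sqrt(p * q)
rpb = ((60.99 - 45.05) / 19.01) * sqrt(0.4 * 0.6)
rpb = 0.4108

0.4108


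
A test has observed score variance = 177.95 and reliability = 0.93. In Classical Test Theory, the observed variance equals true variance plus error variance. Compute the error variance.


var_true = rxx * var_obs = 0.93 * 177.95 = 165.4935
var_error = var_obs - var_true
var_error = 177.95 - 165.4935
var_error = 12.4565

12.4565


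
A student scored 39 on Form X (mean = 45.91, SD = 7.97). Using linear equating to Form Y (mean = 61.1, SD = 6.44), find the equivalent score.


slope = SD_Y / SD_X = 6.44 / 7.97 ~ 0.808
intercept = mean_Y - slope * mean_X = 61.1 - (6.44 / 7.97) * 45.91 ~ 24.0033
Y = slope * X + intercept. To avoid rounding drift from the rounded slope/intercept, evaluate the equivalent form Y = mean_Y + SD_Y * (X - mean_X) / SD_X at full precision:
Y = 61.1 + 6.44 * (39 - 45.91) / 7.97
Y = 61.1 - 6.44 * 6.91 / 7.97
Y = 61.1 - 44.5004 / 7.97
Y = 61.1 - 5.5835
Y = 55.5165

55.5165


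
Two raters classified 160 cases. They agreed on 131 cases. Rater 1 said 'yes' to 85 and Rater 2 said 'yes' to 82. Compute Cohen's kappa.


P_o = 131/160 = 0.81875
P_e = (85*82 + 75*78) / 25600 = 0.500781
kappa = (P_o - P_e) / (1 - P_e)
kappa = (0.81875 - 0.500781) / (1 - 0.500781)
kappa = 0.6369

0.6369


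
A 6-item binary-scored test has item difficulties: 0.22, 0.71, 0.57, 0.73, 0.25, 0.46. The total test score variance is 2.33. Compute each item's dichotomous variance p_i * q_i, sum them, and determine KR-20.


For each item, compute p_i * q_i:
  Item 1: 0.22 * 0.78 = 0.1716
  Item 2: 0.71 * 0.29 = 0.2059
  Item 3: 0.57 * 0.43 = 0.2451
  Item 4: 0.73 * 0.27 = 0.1971
  Item 5: 0.25 * 0.75 = 0.1875
  Item 6: 0.46 * 0.54 = 0.2484
Sum(p_i * q_i) = 0.1716 + 0.2059 + 0.2451 + 0.1971 + 0.1875 + 0.2484 = 1.2556
KR-20 = (k/(k-1)) * (1 - Sum(p_i*q_i) / Var_total)
= (6/5) * (1 - 1.2556/2.33)
= 1.2 * 0.4611
KR-20 = 0.5533

0.5533


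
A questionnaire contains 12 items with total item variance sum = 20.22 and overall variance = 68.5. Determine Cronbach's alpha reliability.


alpha = (k/(k-1)) * (1 - sum(si^2)/s_total^2)
= (12/11) * (1 - 20.22/68.5)
alpha = 0.7689

0.7689


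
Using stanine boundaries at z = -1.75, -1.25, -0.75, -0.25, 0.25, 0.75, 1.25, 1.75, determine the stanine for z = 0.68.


Stanine boundaries: [-1.75, -1.25, -0.75, -0.25, 0.25, 0.75, 1.25, 1.75]
z = 0.68
Check each boundary:
  z >= -1.75 -> could be stanine 2
  z >= -1.25 -> could be stanine 3
  z >= -0.75 -> could be stanine 4
  z >= -0.25 -> could be stanine 5
  z >= 0.25 -> could be stanine 6
  z < 0.75
  z < 1.25
  z < 1.75
Highest qualifying boundary gives stanine = 6

6


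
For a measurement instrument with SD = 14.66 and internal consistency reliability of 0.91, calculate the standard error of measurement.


SEM = SD * sqrt(1 - rxx)
SEM = 14.66 * sqrt(1 - 0.91)
SEM = 14.66 * sqrt(0.09) = 14.66 * 0.3
SEM = 4.398

4.398


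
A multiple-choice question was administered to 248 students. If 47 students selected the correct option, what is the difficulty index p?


Item difficulty p = number correct / total examinees
p = 47 / 248
p = 0.1895

0.1895


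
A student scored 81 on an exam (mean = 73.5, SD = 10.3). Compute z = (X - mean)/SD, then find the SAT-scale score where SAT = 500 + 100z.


z = (X - mean) / SD = (81 - 73.5) / 10.3
z = 7.5 / 10.3
z = 0.7282
SAT-scale = SAT = 500 + 100z
Carry z at full precision (z = 7.5 / 10.3) into the conversion:
SAT-scale = 500 + 100 * (7.5 / 10.3) = 500 + 750 / 10.3
SAT-scale = 500 + 72.8155
SAT-scale = 572.8155

572.8155


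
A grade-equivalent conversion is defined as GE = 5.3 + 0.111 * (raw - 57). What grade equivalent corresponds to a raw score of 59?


raw - median = 59 - 57 = 2
slope * diff = 0.111 * 2 = 0.222
GE = 5.3 + 0.222
GE = 5.522

5.522


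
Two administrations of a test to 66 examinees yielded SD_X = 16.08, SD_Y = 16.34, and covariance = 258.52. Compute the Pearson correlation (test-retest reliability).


r = cov(X,Y) / (SD_X * SD_Y)
r = 258.52 / (16.08 * 16.34)
r = 258.52 / 262.7472
r = 0.9839

0.9839


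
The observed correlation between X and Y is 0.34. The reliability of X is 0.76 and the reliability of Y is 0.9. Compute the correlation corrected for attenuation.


r_corrected = rxy / sqrt(rxx * ryy)
= 0.34 / sqrt(0.76 * 0.9)
= 0.34 / sqrt(0.684)
= 0.34 / 0.827043
r_corrected = 0.4111

0.4111


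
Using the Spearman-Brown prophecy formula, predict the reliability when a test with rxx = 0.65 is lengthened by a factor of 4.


r_new = (n * rxx) / (1 + (n-1) * rxx)
r_new = (4 * 0.65) / (1 + 3 * 0.65)
r_new = 2.6 / 2.95
r_new = 0.8814

0.8814


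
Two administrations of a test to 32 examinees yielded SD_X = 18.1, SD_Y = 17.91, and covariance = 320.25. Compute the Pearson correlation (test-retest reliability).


r = cov(X,Y) / (SD_X * SD_Y)
r = 320.25 / (18.1 * 17.91)
r = 320.25 / 324.171
r = 0.9879

0.9879


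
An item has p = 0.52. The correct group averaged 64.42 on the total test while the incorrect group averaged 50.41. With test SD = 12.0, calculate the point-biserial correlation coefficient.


q = 1 - p = 0.48
rpb = ((M1 - M0) / SD) * sqrt(p * q)
rpb = ((64.42 - 50.41) / 12.0) * sqrt(0.52 * 0.48)
rpb = 0.5833

0.5833


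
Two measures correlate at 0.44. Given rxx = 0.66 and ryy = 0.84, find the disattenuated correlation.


r_corrected = rxy / sqrt(rxx * ryy)
= 0.44 / sqrt(0.66 * 0.84)
= 0.44 / sqrt(0.5544)
= 0.44 / 0.74458
r_corrected = 0.5909

0.5909


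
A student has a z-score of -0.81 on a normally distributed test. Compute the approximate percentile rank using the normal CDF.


CDF(z) = 0.5 * (1 + erf(z/sqrt(2)))
erf(-0.5728) = -0.5821
CDF = 0.209
Percentile rank = 0.209 * 100 = 20.9

20.9


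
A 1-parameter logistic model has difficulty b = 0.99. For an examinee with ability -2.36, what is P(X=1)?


theta - b = -2.36 - 0.99 = -3.35
exp(-(theta - b)) = exp(3.35) = 28.5027
P = 1 / (1 + 28.5027)
P = 0.0339

0.0339


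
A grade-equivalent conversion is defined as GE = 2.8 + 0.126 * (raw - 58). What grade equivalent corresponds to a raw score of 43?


raw - median = 43 - 58 = -15
slope * diff = 0.126 * -15 = -1.89
GE = 2.8 + -1.89
GE = 0.91

0.91


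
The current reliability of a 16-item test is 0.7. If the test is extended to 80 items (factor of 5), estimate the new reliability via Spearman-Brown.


r_new = (n * rxx) / (1 + (n-1) * rxx)
r_new = (5 * 0.7) / (1 + 4 * 0.7)
r_new = 3.5 / 3.8
r_new = 0.9211

0.9211


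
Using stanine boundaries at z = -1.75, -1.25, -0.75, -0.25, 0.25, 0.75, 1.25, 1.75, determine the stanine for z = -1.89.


Stanine boundaries: [-1.75, -1.25, -0.75, -0.25, 0.25, 0.75, 1.25, 1.75]
z = -1.89
Check each boundary:
  z < -1.75
  z < -1.25
  z < -0.75
  z < -0.25
  z < 0.25
  z < 0.75
  z < 1.25
  z < 1.75
Highest qualifying boundary gives stanine = 1

1


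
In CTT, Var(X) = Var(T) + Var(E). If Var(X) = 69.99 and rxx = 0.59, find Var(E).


var_true = rxx * var_obs = 0.59 * 69.99 = 41.2941
var_error = var_obs - var_true
var_error = 69.99 - 41.2941
var_error = 28.6959

28.6959


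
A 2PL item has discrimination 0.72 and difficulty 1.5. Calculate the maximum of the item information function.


For 2PL, max info at theta = b = 1.5
I_max = a^2 / 4 = 0.72^2 / 4
= 0.5184 / 4
I_max = 0.1296

0.1296


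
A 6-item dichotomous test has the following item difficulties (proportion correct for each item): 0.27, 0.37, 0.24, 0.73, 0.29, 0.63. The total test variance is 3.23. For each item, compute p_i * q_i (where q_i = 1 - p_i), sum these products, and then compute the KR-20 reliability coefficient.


For each item, compute p_i * q_i:
  Item 1: 0.27 * 0.73 = 0.1971
  Item 2: 0.37 * 0.63 = 0.2331
  Item 3: 0.24 * 0.76 = 0.1824
  Item 4: 0.73 * 0.27 = 0.1971
  Item 5: 0.29 * 0.71 = 0.2059
  Item 6: 0.63 * 0.37 = 0.2331
Sum(p_i * q_i) = 0.1971 + 0.2331 + 0.1824 + 0.1971 + 0.2059 + 0.2331 = 1.2487
KR-20 = (k/(k-1)) * (1 - Sum(p_i*q_i) / Var_total)
= (6/5) * (1 - 1.2487/3.23)
= 1.2 * 0.6134
KR-20 = 0.7361

0.7361


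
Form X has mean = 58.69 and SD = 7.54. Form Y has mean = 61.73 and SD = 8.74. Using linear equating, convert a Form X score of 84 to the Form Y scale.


slope = SD_Y / SD_X = 8.74 / 7.54 ~ 1.1592
intercept = mean_Y - slope * mean_X = 61.73 - (8.74 / 7.54) * 58.69 ~ -6.3006
Y = slope * X + intercept. To avoid rounding drift from the rounded slope/intercept, evaluate the equivalent form Y = mean_Y + SD_Y * (X - mean_X) / SD_X at full precision:
Y = 61.73 + 8.74 * (84 - 58.69) / 7.54
Y = 61.73 + 8.74 * 25.31 / 7.54
Y = 61.73 + 221.2094 / 7.54
Y = 61.73 + 29.3381
Y = 91.0681

91.0681


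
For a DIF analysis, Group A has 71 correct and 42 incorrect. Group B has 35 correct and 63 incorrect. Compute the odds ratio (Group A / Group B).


Odds_A = 71/42 = 1.6905
Odds_B = 35/63 = 0.5556
OR = Odds_A / Odds_B = 1.6905 / 0.5556
Exactly, OR = (71 * 63) / (42 * 35) = 4473 / 1470
OR = 3.0429

3.0429


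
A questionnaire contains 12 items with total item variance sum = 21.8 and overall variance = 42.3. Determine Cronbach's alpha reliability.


alpha = (k/(k-1)) * (1 - sum(si^2)/s_total^2)
= (12/11) * (1 - 21.8/42.3)
alpha = 0.5287

0.5287


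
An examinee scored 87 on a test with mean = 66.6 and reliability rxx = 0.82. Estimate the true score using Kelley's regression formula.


T_est = rxx * X + (1 - rxx) * mean
T_est = 0.82 * 87 + 0.18 * 66.6
T_est = 71.34 + 11.988
T_est = 83.328

83.328


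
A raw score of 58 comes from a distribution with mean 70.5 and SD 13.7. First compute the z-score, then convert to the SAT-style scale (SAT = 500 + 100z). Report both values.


z = (X - mean) / SD = (58 - 70.5) / 13.7
z = -12.5 / 13.7
z = -0.9124
SAT-scale = SAT = 500 + 100z
Carry z at full precision (z = -12.5 / 13.7) into the conversion:
SAT-scale = 500 + 100 * (-12.5 / 13.7) = 500 + -1250 / 13.7
SAT-scale = 500 + -91.2409
SAT-scale = 408.7591

408.7591


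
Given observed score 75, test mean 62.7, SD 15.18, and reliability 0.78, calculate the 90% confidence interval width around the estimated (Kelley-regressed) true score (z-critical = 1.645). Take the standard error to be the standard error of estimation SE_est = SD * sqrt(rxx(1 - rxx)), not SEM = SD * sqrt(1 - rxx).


True score estimate = 0.78*75 + 0.22*62.7 = 72.294
SE_est = SD * sqrt(rxx * (1 - rxx)) = 15.18 * sqrt(0.78 * 0.22) = 15.18 * sqrt(0.1716) = 6.288259
CI = T_est +/- z * SE_est, so width = 2 * z * SE_est = 2 * 1.645 * 6.288259
Width = 20.6884

20.6884


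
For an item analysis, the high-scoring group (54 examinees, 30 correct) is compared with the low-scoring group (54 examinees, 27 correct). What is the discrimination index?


p_upper = 30/54 = 0.5556
p_lower = 27/54 = 0.5
D = 0.5556 - 0.5 = 0.0556

0.0556


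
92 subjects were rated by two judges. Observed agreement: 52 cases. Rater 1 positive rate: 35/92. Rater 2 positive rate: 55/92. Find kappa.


P_o = 52/92 = 0.565217
P_e = (35*55 + 57*37) / 8464 = 0.476607
kappa = (P_o - P_e) / (1 - P_e)
kappa = (0.565217 - 0.476607) / (1 - 0.476607)
kappa = 0.1693

0.1693


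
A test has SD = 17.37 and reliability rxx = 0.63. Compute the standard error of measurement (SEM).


SEM = SD * sqrt(1 - rxx)
SEM = 17.37 * sqrt(1 - 0.63)
SEM = 17.37 * sqrt(0.37) = 17.37 * 0.608276
SEM = 10.5658

10.5658


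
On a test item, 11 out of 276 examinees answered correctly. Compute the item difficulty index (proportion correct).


Item difficulty p = number correct / total examinees
p = 11 / 276
p = 0.0399

0.0399


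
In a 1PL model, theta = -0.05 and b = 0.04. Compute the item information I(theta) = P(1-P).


P = 1/(1+exp(-(-0.05-0.04))) = 0.4775
I = P*(1-P) = 0.4775 * 0.5225
I = 0.2495

0.2495


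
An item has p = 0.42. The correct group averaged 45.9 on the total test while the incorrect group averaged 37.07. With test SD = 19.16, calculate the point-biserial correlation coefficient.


q = 1 - p = 0.58
rpb = ((M1 - M0) / SD) * sqrt(p * q)
rpb = ((45.9 - 37.07) / 19.16) * sqrt(0.42 * 0.58)
rpb = 0.2275

0.2275


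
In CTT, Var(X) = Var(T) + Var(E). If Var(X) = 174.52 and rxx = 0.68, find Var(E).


var_true = rxx * var_obs = 0.68 * 174.52 = 118.6736
var_error = var_obs - var_true
var_error = 174.52 - 118.6736
var_error = 55.8464

55.8464


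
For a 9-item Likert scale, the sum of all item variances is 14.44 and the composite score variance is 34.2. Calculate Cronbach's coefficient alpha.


alpha = (k/(k-1)) * (1 - sum(si^2)/s_total^2)
= (9/8) * (1 - 14.44/34.2)
alpha = 0.65

0.65


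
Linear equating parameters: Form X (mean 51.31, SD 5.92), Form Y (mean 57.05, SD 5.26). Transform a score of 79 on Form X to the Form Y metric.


slope = SD_Y / SD_X = 5.26 / 5.92 ~ 0.8885
intercept = mean_Y - slope * mean_X = 57.05 - (5.26 / 5.92) * 51.31 ~ 11.4604
Y = slope * X + intercept. To avoid rounding drift from the rounded slope/intercept, evaluate the equivalent form Y = mean_Y + SD_Y * (X - mean_X) / SD_X at full precision:
Y = 57.05 + 5.26 * (79 - 51.31) / 5.92
Y = 57.05 + 5.26 * 27.69 / 5.92
Y = 57.05 + 145.6494 / 5.92
Y = 57.05 + 24.6029
Y = 81.6529

81.6529


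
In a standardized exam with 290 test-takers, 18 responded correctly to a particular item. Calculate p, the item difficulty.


Item difficulty p = number correct / total examinees
p = 18 / 290
p = 0.0621

0.0621


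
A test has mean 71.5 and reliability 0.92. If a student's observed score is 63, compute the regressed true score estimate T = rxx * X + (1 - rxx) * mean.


T_est = rxx * X + (1 - rxx) * mean
T_est = 0.92 * 63 + 0.08 * 71.5
T_est = 57.96 + 5.72
T_est = 63.68

63.68
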